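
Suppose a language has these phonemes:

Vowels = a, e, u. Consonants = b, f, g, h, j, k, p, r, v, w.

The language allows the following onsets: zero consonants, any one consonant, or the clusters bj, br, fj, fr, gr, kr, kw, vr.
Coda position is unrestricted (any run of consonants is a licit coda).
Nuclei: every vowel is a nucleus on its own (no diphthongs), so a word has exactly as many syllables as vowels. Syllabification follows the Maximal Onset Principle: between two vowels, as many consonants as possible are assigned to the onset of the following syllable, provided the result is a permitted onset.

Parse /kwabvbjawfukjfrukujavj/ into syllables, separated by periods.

Nuclei (vowels): a, a, u, u, u, a → 6 syllables.
σ1/σ2 boundary: cluster /bvbj/ — the longest permitted-onset suffix is /bj/; onset = /bj/, preceding coda = /bv/.
σ2/σ3 boundary: /wf/ — longest licit onset from the right is /f/, leaving /w/ as coda.
σ3/σ4 boundary: cluster /kjfr/ — the longest permitted-onset suffix is /fr/; onset = /fr/, preceding coda = /kj/.
σ4/σ5 boundary: /k/ → onset of the next syllable (single consonants are always licit onsets).
σ5/σ6 boundary: just /j/ — single C goes to the following onset.

kwabv.bjaw.fukj.fru.ku.javj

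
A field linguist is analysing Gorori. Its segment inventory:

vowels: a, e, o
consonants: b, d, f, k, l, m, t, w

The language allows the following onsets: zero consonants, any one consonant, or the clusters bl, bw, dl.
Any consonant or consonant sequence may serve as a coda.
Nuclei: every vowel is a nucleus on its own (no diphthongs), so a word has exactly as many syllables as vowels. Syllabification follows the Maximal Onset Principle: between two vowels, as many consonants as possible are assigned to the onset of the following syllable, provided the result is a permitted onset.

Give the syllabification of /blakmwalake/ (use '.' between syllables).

Nuclei (vowels): a, a, a, e → 4 syllables.
Between /a/ (V1) and /a/ (V2): /kmw/ — longest licit onset from the right is /w/, leaving /km/ as coda.
Between /a/ (V2) and /a/ (V3): /l/ → onset of the next syllable (single consonants are always licit onsets).
Between /a/ (V3) and /e/ (V4): just /k/ — single C goes to the following onset.

blakm.wa.la.ke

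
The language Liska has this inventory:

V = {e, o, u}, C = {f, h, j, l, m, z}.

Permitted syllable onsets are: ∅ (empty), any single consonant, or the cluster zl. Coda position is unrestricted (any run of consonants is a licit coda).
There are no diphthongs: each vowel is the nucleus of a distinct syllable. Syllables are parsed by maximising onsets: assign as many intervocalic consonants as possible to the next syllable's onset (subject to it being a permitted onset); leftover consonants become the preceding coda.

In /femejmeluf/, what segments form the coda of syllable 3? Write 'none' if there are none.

none

The vowels are e, e, e, u — 4 nuclei, so 4 syllables.
Between /e/ (V1) and /e/ (V2): /m/ is a single consonant, so it becomes the next onset.
Between /e/ (V2) and /e/ (V3): /jm/ — longest licit onset from the right is /m/, leaving /j/ as coda.
Between /e/ (V3) and /u/ (V4): /l/ → onset of the next syllable (single consonants are always licit onsets).
Result: fe.mej.me.luf.
Syllable 3 is /me/: onset /m/, nucleus /e/, coda ∅.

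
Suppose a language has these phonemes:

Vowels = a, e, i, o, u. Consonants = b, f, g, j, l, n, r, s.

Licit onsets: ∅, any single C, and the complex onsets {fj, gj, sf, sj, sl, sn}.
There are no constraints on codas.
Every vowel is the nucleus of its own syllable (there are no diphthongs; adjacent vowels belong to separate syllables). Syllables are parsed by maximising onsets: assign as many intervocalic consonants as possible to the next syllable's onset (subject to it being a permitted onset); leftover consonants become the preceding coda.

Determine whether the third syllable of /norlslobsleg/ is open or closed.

Nuclei (vowels): o, o, e → 3 syllables.
σ1/σ2 boundary: cluster /rlsl/ — the longest permitted-onset suffix is /sl/; onset = /sl/, preceding coda = /rl/.
σ2/σ3 boundary: cluster /bsl/ — the longest permitted-onset suffix is /sl/; onset = /sl/, preceding coda = /b/.
So the parse is norl.slob.sleg.
Syllable 3 is /sleg/ with coda /g/, so it is closed.

closed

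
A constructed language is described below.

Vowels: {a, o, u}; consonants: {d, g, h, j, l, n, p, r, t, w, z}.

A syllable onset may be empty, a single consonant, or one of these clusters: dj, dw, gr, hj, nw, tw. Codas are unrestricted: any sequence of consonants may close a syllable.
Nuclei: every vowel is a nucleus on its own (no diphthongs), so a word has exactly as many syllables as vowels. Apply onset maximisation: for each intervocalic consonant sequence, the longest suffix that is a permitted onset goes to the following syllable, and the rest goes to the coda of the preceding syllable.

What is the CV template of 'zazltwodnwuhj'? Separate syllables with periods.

Vowels present: a, o, u; each is a nucleus, giving 3 syllables.
/a…o/ gap (V1→V2): /zltw/ splits as /zl/ + /tw/ (/tw/ is the longest suffix that is a licit onset).
/o…u/ gap (V2→V3): cluster /dnw/ — the longest permitted-onset suffix is /nw/; onset = /nw/, preceding coda = /d/.
Putting it together: zazl.twod.nwuhj.
Mapping each syllable to C/V: /zazl/ → CVCC, /twod/ → CCVC, /nwuhj/ → CCVCC.

CVCC.CCVC.CCVCC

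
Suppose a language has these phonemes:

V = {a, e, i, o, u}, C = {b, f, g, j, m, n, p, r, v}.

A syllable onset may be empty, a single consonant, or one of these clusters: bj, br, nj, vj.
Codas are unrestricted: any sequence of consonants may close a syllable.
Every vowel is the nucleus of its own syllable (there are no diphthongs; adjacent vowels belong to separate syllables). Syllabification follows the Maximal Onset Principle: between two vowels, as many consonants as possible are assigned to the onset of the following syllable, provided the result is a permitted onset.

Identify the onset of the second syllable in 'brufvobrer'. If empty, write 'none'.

Nuclei (vowels): u, o, e → 3 syllables.
V1 /u/ – V2 /o/: /fv/ splits as /f/ + /v/ (/v/ is the longest suffix that is a licit onset).
V2 /o/ – V3 /e/: /br/ — entire cluster is a permitted onset → onset /br/, coda ∅.
Syllabification: bruf.vo.brer.
Syllable 2 is /vo/: onset /v/, nucleus /o/, coda ∅.

v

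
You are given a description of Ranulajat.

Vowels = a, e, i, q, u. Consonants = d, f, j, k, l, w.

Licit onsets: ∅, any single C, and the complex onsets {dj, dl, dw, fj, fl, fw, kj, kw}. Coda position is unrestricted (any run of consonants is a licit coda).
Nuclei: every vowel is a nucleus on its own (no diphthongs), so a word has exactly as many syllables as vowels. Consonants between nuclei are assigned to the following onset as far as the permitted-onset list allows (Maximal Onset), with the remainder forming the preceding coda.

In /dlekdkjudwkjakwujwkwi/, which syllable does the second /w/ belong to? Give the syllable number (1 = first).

4

Vowels present: e, u, a, u, i; each is a nucleus, giving 5 syllables.
Between /e/ (V1) and /u/ (V2): /kdkj/; trying suffixes from longest down, /kj/ is the first permitted one, so coda /kd/ | onset /kj/.
Between /u/ (V2) and /a/ (V3): cluster /dwkj/ — the longest permitted-onset suffix is /kj/; onset = /kj/, preceding coda = /dw/.
Between /a/ (V3) and /u/ (V4): /kw/ is a licit onset in full, so it all attaches to the next syllable.
Between /u/ (V4) and /i/ (V5): /jwkw/ — longest licit onset from the right is /kw/, leaving /jw/ as coda.
Putting it together: dlekd.kjudw.kja.kwujw.kwi.
The second /w/ is in the onset of syllable 4 (/kwujw/).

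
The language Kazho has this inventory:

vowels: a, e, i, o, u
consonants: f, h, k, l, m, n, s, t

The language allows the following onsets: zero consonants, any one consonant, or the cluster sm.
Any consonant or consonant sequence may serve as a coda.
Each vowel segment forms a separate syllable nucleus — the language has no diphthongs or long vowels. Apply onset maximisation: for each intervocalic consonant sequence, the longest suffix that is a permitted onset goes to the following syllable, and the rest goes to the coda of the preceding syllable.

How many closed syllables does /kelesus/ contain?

1

Vowels present: e, e, u; each is a nucleus, giving 3 syllables.
σ1/σ2 boundary: /l/ → onset of the next syllable (single consonants are always licit onsets).
σ2/σ3 boundary: just /s/ — single C goes to the following onset.
Result: ke.le.sus.
Classifying each syllable: /ke/ (open), /le/ (open), /sus/ (closed).
Closed syllables: 1.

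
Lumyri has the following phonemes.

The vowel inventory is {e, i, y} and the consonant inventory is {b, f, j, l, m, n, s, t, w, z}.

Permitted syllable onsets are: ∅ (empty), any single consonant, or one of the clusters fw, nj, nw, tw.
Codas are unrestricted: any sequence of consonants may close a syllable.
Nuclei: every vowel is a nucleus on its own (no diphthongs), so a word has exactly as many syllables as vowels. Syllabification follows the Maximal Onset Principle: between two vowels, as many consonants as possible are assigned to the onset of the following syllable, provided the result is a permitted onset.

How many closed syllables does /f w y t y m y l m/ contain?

1

The vowels are y, y, y — 3 nuclei, so 3 syllables.
/y…y/ gap (V1→V2): /t/ is a single consonant, so it becomes the next onset.
/y…y/ gap (V2→V3): /m/ → onset of the next syllable (single consonants are always licit onsets).
Putting it together: fwy.ty.mylm.
Classifying each syllable: /fwy/ (open), /ty/ (open), /mylm/ (closed).
Closed syllables: 1.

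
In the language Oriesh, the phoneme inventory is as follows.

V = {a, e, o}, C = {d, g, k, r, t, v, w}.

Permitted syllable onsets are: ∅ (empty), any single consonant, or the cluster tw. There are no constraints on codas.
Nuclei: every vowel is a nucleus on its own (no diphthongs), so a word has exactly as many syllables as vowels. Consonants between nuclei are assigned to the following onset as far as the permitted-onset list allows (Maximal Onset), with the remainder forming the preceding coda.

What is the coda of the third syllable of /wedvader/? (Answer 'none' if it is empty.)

r

Nuclei (vowels): e, a, e → 3 syllables.
σ1/σ2 boundary: /dv/ — longest licit onset from the right is /v/, leaving /d/ as coda.
σ2/σ3 boundary: /d/ → onset of the next syllable (single consonants are always licit onsets).
Putting it together: wed.va.der.
Syllable 3 is /der/: onset /d/, nucleus /e/, coda /r/.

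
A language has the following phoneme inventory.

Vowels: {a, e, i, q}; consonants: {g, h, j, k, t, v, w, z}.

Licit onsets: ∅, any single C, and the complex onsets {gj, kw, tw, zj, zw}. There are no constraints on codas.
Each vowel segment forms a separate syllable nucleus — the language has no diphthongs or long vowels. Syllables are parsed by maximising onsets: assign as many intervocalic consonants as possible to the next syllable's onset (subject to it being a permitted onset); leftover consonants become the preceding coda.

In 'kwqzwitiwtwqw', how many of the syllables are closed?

Nuclei (vowels): q, i, i, q → 4 syllables.
Between /q/ (V1) and /i/ (V2): /zw/ is a licit onset in full, so it all attaches to the next syllable.
Between /i/ (V2) and /i/ (V3): /t/ → onset of the next syllable (single consonants are always licit onsets).
Between /i/ (V3) and /q/ (V4): /wtw/; trying suffixes from longest down, /tw/ is the first permitted one, so coda /w/ | onset /tw/.
Result: kwq.zwi.tiw.twqw.
Classifying each syllable: /kwq/ (open), /zwi/ (open), /tiw/ (closed), /twqw/ (closed).
Closed syllables: 2.

2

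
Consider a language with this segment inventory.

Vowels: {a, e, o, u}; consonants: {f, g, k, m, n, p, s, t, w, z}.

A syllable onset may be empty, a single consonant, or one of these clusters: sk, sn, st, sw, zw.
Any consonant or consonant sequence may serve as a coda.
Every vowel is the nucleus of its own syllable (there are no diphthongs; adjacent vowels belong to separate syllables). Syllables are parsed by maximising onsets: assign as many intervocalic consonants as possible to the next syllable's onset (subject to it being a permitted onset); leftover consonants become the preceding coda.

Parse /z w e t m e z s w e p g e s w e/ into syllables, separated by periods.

zwet.mez.swep.ge.swe

Vowels present: e, e, e, e, e; each is a nucleus, giving 5 syllables.
σ1/σ2 boundary: cluster /tm/ — the longest permitted-onset suffix is /m/; onset = /m/, preceding coda = /t/.
σ2/σ3 boundary: cluster /zsw/ — the longest permitted-onset suffix is /sw/; onset = /sw/, preceding coda = /z/.
σ3/σ4 boundary: /pg/; trying suffixes from longest down, /g/ is the first permitted one, so coda /p/ | onset /g/.
σ4/σ5 boundary: /sw/ — entire cluster is a permitted onset → onset /sw/, coda ∅.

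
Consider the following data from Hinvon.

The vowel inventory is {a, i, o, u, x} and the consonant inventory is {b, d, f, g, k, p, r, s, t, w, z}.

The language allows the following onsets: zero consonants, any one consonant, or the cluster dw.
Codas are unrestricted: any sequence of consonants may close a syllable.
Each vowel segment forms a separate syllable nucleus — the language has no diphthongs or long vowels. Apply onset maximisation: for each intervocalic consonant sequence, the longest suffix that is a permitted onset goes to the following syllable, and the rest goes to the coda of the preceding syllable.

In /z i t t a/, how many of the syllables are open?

1

The vowels are i, a — 2 nuclei, so 2 syllables.
σ1/σ2 boundary: /tt/; trying suffixes from longest down, /t/ is the first permitted one, so coda /t/ | onset /t/.
So the parse is zit.ta.
Classifying each syllable: /zit/ (closed), /ta/ (open).
Open syllables: 1.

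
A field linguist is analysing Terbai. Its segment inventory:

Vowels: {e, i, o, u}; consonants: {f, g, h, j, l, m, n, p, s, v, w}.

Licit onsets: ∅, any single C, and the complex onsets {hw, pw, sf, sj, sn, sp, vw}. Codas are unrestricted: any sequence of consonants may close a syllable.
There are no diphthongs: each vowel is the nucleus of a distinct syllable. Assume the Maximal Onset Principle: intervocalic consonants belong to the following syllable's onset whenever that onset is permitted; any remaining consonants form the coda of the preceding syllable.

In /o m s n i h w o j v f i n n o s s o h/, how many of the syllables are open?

Vowels present: o, i, o, i, o, o; each is a nucleus, giving 6 syllables.
Between /o/ (V1) and /i/ (V2): /msn/; trying suffixes from longest down, /sn/ is the first permitted one, so coda /m/ | onset /sn/.
Between /i/ (V2) and /o/ (V3): /hw/ is a licit onset in full, so it all attaches to the next syllable.
Between /o/ (V3) and /i/ (V4): /jvf/ splits as /jv/ + /f/ (/f/ is the longest suffix that is a licit onset).
Between /i/ (V4) and /o/ (V5): cluster /nn/ — the longest permitted-onset suffix is /n/; onset = /n/, preceding coda = /n/.
Between /o/ (V5) and /o/ (V6): /ss/ splits as /s/ + /s/ (/s/ is the longest suffix that is a licit onset).
Syllabification: om.sni.hwojv.fin.nos.soh.
Classifying each syllable: /om/ (closed), /sni/ (open), /hwojv/ (closed), /fin/ (closed), /nos/ (closed), /soh/ (closed).
Open syllables: 1.

1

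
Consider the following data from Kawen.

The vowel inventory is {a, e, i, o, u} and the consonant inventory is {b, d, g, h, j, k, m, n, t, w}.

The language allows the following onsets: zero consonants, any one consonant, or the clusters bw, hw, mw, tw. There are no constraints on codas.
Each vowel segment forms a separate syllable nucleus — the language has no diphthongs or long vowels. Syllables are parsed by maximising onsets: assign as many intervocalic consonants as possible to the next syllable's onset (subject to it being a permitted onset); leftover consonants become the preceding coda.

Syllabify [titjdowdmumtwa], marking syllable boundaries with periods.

titj.dowd.mum.twa

The vowels are i, o, u, a — 4 nuclei, so 4 syllables.
Between /i/ (V1) and /o/ (V2): /tjd/ — longest licit onset from the right is /d/, leaving /tj/ as coda.
Between /o/ (V2) and /u/ (V3): cluster /wdm/ — the longest permitted-onset suffix is /m/; onset = /m/, preceding coda = /wd/.
Between /u/ (V3) and /a/ (V4): /mtw/ — longest licit onset from the right is /tw/, leaving /m/ as coda.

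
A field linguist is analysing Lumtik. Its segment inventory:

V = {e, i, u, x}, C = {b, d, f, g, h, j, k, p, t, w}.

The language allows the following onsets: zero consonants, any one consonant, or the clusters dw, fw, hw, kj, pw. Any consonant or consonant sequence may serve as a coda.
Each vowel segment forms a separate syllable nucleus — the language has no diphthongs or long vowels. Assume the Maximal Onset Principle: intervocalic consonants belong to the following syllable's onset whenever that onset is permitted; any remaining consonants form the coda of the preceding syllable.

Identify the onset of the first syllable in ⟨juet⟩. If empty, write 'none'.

j

Vowels present: u, e; each is a nucleus, giving 2 syllables.
σ1/σ2 boundary: hiatus — the boundary sits between the two vowels.
Syllabification: ju.et.
Syllable 1 is /ju/: onset /j/, nucleus /u/, coda ∅.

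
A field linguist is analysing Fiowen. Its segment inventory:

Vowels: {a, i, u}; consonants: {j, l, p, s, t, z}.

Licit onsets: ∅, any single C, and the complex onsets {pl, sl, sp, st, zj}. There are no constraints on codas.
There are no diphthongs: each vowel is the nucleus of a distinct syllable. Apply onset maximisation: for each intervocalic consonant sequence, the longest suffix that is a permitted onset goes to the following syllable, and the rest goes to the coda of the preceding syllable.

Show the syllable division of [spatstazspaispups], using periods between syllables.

The vowels are a, a, a, i, u — 5 nuclei, so 5 syllables.
V1 /a/ – V2 /a/: /tst/ — longest licit onset from the right is /st/, leaving /t/ as coda.
V2 /a/ – V3 /a/: /zsp/ — longest licit onset from the right is /sp/, leaving /z/ as coda.
V3 /a/ – V4 /i/: hiatus — the boundary sits between the two vowels.
V4 /i/ – V5 /u/: cluster /sp/ — /sp/ is itself a permitted onset, so the whole cluster goes right; preceding coda = ∅.

spat.staz.spa.i.spups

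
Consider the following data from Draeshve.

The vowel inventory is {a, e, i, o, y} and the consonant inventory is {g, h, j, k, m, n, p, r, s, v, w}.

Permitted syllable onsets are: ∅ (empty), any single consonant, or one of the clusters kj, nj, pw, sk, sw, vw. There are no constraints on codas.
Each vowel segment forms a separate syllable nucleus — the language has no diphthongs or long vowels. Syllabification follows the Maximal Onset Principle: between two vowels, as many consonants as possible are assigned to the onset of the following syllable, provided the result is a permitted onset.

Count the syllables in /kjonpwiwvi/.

The vowels are o, i, i — 3 nuclei, so 3 syllables.

3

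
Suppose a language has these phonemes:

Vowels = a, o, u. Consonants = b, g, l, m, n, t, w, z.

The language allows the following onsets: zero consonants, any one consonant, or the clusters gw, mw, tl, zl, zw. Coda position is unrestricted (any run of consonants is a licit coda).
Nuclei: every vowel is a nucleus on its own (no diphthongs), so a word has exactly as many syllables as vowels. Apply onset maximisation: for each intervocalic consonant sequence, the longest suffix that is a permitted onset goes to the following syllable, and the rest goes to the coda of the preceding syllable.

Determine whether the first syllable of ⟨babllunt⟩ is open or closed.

Nuclei (vowels): a, u → 2 syllables.
Between /a/ (V1) and /u/ (V2): cluster /bll/ — the longest permitted-onset suffix is /l/; onset = /l/, preceding coda = /bl/.
Result: babl.lunt.
Syllable 1 is /babl/ with coda /bl/, so it is closed.

closed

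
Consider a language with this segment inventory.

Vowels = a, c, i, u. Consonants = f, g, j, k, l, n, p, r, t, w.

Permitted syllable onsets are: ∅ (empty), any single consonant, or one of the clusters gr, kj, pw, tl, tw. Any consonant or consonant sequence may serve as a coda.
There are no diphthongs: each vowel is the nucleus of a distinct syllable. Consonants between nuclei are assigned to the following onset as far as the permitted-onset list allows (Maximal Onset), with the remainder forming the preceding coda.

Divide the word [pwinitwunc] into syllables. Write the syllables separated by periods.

pwi.ni.twu.nc

Vowels present: i, i, u, c; each is a nucleus, giving 4 syllables.
σ1/σ2 boundary: /n/ → onset of the next syllable (single consonants are always licit onsets).
σ2/σ3 boundary: /tw/ is a licit onset in full, so it all attaches to the next syllable.
σ3/σ4 boundary: just /n/ — single C goes to the following onset.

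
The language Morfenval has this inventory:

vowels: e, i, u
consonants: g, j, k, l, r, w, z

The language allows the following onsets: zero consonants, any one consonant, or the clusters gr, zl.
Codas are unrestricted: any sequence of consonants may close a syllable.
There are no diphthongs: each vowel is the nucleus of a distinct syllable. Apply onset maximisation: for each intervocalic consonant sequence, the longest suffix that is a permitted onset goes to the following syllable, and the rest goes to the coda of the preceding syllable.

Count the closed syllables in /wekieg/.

Nuclei (vowels): e, i, e → 3 syllables.
V1 /e/ – V2 /i/: /k/ is a single consonant, so it becomes the next onset.
V2 /i/ – V3 /e/: nothing intervenes; syllable break is V.V.
Putting it together: we.ki.eg.
Classifying each syllable: /we/ (open), /ki/ (open), /eg/ (closed).
Closed syllables: 1.

1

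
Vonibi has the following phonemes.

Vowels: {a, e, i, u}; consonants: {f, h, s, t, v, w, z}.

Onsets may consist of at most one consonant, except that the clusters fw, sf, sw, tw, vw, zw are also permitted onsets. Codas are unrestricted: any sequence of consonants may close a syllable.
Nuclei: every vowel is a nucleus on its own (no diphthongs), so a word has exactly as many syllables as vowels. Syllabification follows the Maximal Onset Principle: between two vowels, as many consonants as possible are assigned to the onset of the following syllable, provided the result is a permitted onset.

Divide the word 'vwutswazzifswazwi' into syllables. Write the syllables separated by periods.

vwut.swaz.zif.swa.zwi

The vowels are u, a, i, a, i — 5 nuclei, so 5 syllables.
Between /u/ (V1) and /a/ (V2): /tsw/ splits as /t/ + /sw/ (/sw/ is the longest suffix that is a licit onset).
Between /a/ (V2) and /i/ (V3): /zz/; trying suffixes from longest down, /z/ is the first permitted one, so coda /z/ | onset /z/.
Between /i/ (V3) and /a/ (V4): /fsw/; trying suffixes from longest down, /sw/ is the first permitted one, so coda /f/ | onset /sw/.
Between /a/ (V4) and /i/ (V5): /zw/ is a licit onset in full, so it all attaches to the next syllable.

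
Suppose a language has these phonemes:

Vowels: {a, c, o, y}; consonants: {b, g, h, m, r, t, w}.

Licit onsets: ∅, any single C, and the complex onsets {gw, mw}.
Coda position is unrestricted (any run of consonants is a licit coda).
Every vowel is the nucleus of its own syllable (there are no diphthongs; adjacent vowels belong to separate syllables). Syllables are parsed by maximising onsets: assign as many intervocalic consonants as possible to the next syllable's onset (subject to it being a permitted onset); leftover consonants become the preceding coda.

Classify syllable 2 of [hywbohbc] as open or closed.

closed

Nuclei (vowels): y, o, c → 3 syllables.
V1 /y/ – V2 /o/: cluster /wb/ — the longest permitted-onset suffix is /b/; onset = /b/, preceding coda = /w/.
V2 /o/ – V3 /c/: /hb/; trying suffixes from longest down, /b/ is the first permitted one, so coda /h/ | onset /b/.
Syllabification: hyw.boh.bc.
Syllable 2 is /boh/ with coda /h/, so it is closed.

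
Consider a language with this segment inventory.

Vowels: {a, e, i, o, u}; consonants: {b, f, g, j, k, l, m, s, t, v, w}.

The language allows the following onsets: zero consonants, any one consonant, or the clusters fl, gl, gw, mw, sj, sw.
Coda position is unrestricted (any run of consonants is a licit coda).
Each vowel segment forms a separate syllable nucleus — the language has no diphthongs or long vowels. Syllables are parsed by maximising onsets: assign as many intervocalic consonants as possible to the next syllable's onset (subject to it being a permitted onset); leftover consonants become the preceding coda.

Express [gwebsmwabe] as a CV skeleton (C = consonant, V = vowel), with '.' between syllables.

CCVCC.CCV.CV

Vowels present: e, a, e; each is a nucleus, giving 3 syllables.
V1 /e/ – V2 /a/: /bsmw/ splits as /bs/ + /mw/ (/mw/ is the longest suffix that is a licit onset).
V2 /a/ – V3 /e/: just /b/ — single C goes to the following onset.
Result: gwebs.mwa.be.
Mapping each syllable to C/V: /gwebs/ → CCVCC, /mwa/ → CCV, /be/ → CV.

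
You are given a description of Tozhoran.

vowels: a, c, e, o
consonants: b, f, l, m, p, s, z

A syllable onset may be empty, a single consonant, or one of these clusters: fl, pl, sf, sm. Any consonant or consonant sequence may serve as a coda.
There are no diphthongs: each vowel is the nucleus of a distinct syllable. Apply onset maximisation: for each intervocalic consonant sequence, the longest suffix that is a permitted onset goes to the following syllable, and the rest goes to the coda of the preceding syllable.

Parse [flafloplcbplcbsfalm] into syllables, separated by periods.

Vowels present: a, o, c, c, a; each is a nucleus, giving 5 syllables.
σ1/σ2 boundary: cluster /fl/ — /fl/ is itself a permitted onset, so the whole cluster goes right; preceding coda = ∅.
σ2/σ3 boundary: /pl/ is a licit onset in full, so it all attaches to the next syllable.
σ3/σ4 boundary: /bpl/ — longest licit onset from the right is /pl/, leaving /b/ as coda.
σ4/σ5 boundary: /bsf/ splits as /b/ + /sf/ (/sf/ is the longest suffix that is a licit onset).

fla.flo.plcb.plcb.sfalm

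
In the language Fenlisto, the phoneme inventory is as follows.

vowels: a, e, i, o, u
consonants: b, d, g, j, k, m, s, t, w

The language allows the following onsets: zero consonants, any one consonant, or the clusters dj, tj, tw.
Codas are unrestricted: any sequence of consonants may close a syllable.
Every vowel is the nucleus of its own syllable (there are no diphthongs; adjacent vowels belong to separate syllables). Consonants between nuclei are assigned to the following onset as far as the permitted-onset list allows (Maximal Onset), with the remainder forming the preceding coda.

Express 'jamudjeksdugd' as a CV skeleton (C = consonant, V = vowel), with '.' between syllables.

CV.CV.CCVCC.CVCC

Nuclei (vowels): a, u, e, u → 4 syllables.
V1 /a/ – V2 /u/: just /m/ — single C goes to the following onset.
V2 /u/ – V3 /e/: cluster /dj/ — /dj/ is itself a permitted onset, so the whole cluster goes right; preceding coda = ∅.
V3 /e/ – V4 /u/: /ksd/ — longest licit onset from the right is /d/, leaving /ks/ as coda.
Putting it together: ja.mu.djeks.dugd.
Mapping each syllable to C/V: /ja/ → CV, /mu/ → CV, /djeks/ → CCVCC, /dugd/ → CVCC.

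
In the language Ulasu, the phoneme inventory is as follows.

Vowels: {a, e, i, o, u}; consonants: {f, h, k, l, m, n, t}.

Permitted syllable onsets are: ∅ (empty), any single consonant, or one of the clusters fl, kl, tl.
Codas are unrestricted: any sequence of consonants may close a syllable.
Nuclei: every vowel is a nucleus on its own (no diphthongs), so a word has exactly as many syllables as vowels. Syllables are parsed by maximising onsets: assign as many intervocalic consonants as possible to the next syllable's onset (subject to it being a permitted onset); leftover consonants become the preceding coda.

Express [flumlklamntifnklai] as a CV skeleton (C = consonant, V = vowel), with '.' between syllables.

CCVCC.CCVCC.CVCC.CCV.V

Vowels present: u, a, i, a, i; each is a nucleus, giving 5 syllables.
V1 /u/ – V2 /a/: /mlkl/; trying suffixes from longest down, /kl/ is the first permitted one, so coda /ml/ | onset /kl/.
V2 /a/ – V3 /i/: cluster /mnt/ — the longest permitted-onset suffix is /t/; onset = /t/, preceding coda = /mn/.
V3 /i/ – V4 /a/: /fnkl/ — longest licit onset from the right is /kl/, leaving /fn/ as coda.
V4 /a/ – V5 /i/: nothing intervenes; syllable break is V.V.
Result: fluml.klamn.tifn.kla.i.
Mapping each syllable to C/V: /fluml/ → CCVCC, /klamn/ → CCVCC, /tifn/ → CVCC, /kla/ → CCV, /i/ → V.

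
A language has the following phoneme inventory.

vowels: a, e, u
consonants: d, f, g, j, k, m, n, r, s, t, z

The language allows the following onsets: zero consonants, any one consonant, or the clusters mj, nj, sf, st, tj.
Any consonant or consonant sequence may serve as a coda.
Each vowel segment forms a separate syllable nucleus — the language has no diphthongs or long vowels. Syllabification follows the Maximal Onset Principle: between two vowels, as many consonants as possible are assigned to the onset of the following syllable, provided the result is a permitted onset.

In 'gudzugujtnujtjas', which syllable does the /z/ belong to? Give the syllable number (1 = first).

2

Vowels present: u, u, u, u, a; each is a nucleus, giving 5 syllables.
Between /u/ (V1) and /u/ (V2): cluster /dz/ — the longest permitted-onset suffix is /z/; onset = /z/, preceding coda = /d/.
Between /u/ (V2) and /u/ (V3): /g/ is a single consonant, so it becomes the next onset.
Between /u/ (V3) and /u/ (V4): /jtn/; trying suffixes from longest down, /n/ is the first permitted one, so coda /jt/ | onset /n/.
Between /u/ (V4) and /a/ (V5): /jtj/; trying suffixes from longest down, /tj/ is the first permitted one, so coda /j/ | onset /tj/.
Putting it together: gud.zu.gujt.nuj.tjas.
The /z/ is in the onset of syllable 2 (/zu/).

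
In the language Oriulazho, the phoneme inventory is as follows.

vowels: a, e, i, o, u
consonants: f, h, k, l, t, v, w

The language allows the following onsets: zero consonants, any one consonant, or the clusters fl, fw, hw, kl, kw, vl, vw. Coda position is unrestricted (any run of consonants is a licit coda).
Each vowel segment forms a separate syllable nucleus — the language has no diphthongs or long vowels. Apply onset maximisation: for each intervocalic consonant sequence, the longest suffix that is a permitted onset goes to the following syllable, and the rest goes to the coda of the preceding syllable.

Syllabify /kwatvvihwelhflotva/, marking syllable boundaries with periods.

Nuclei (vowels): a, i, e, o, a → 5 syllables.
/a…i/ gap (V1→V2): /tvv/ — longest licit onset from the right is /v/, leaving /tv/ as coda.
/i…e/ gap (V2→V3): cluster /hw/ — /hw/ is itself a permitted onset, so the whole cluster goes right; preceding coda = ∅.
/e…o/ gap (V3→V4): /lhfl/; trying suffixes from longest down, /fl/ is the first permitted one, so coda /lh/ | onset /fl/.
/o…a/ gap (V4→V5): /tv/ — longest licit onset from the right is /v/, leaving /t/ as coda.

kwatv.vi.hwelh.flot.va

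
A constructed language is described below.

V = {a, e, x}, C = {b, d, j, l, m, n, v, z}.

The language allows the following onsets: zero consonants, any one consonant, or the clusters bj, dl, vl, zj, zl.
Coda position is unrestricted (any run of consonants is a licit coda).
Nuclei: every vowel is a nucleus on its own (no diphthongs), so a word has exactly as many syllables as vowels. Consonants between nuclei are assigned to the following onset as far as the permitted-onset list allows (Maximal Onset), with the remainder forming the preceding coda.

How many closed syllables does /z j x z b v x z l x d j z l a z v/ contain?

3

Vowels present: x, x, x, a; each is a nucleus, giving 4 syllables.
σ1/σ2 boundary: cluster /zbv/ — the longest permitted-onset suffix is /v/; onset = /v/, preceding coda = /zb/.
σ2/σ3 boundary: cluster /zl/ — /zl/ is itself a permitted onset, so the whole cluster goes right; preceding coda = ∅.
σ3/σ4 boundary: /djzl/; trying suffixes from longest down, /zl/ is the first permitted one, so coda /dj/ | onset /zl/.
So the parse is zjxzb.vx.zlxdj.zlazv.
Classifying each syllable: /zjxzb/ (closed), /vx/ (open), /zlxdj/ (closed), /zlazv/ (closed).
Closed syllables: 3.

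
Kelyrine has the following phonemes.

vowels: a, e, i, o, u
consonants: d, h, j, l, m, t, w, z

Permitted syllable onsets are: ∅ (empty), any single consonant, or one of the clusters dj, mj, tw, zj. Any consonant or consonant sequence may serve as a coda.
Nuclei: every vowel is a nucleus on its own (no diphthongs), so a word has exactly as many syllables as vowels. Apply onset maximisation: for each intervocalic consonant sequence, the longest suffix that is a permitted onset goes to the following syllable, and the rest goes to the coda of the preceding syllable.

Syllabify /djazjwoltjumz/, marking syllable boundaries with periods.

The vowels are a, o, u — 3 nuclei, so 3 syllables.
Between /a/ (V1) and /o/ (V2): cluster /zjw/ — the longest permitted-onset suffix is /w/; onset = /w/, preceding coda = /zj/.
Between /o/ (V2) and /u/ (V3): /ltj/ splits as /lt/ + /j/ (/j/ is the longest suffix that is a licit onset).

djazj.wolt.jumz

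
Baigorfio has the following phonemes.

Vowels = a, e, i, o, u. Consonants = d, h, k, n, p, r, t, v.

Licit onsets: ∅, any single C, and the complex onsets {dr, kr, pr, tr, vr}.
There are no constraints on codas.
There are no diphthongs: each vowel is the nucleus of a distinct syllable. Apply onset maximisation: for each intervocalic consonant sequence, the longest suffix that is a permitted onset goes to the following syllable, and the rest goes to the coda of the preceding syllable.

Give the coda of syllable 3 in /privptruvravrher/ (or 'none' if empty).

vr

Nuclei (vowels): i, u, a, e → 4 syllables.
Between /i/ (V1) and /u/ (V2): /vptr/ splits as /vp/ + /tr/ (/tr/ is the longest suffix that is a licit onset).
Between /u/ (V2) and /a/ (V3): /vr/ — entire cluster is a permitted onset → onset /vr/, coda ∅.
Between /a/ (V3) and /e/ (V4): /vrh/ — longest licit onset from the right is /h/, leaving /vr/ as coda.
Result: privp.tru.vravr.her.
Syllable 3 is /vravr/: onset /vr/, nucleus /a/, coda /vr/.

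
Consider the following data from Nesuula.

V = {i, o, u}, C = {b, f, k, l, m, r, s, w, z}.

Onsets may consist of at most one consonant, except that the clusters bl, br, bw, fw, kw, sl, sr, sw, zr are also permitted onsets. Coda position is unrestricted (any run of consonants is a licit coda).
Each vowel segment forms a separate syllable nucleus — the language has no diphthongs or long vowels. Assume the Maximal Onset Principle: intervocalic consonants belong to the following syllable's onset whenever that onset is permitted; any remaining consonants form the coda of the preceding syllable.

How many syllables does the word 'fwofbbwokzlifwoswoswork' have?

Vowels present: o, o, i, o, o, o; each is a nucleus, giving 6 syllables.

6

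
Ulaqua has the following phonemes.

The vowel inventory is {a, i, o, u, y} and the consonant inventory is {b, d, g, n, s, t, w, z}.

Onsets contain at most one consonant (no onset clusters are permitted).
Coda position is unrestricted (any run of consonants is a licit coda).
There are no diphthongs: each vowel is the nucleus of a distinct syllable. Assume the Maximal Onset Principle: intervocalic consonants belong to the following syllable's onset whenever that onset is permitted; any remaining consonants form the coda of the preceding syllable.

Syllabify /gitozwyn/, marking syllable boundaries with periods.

The vowels are i, o, y — 3 nuclei, so 3 syllables.
Between /i/ (V1) and /o/ (V2): /t/ is a single consonant, so it becomes the next onset.
Between /o/ (V2) and /y/ (V3): /zw/ — longest licit onset from the right is /w/, leaving /z/ as coda.

gi.toz.wyn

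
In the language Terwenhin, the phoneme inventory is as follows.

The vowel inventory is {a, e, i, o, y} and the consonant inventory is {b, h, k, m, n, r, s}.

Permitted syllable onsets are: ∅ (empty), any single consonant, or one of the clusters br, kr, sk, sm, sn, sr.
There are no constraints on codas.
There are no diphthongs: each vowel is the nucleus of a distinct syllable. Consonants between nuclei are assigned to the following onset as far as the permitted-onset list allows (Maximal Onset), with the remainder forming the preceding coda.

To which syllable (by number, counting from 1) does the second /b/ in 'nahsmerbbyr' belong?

3

Nuclei (vowels): a, e, y → 3 syllables.
Between /a/ (V1) and /e/ (V2): /hsm/; trying suffixes from longest down, /sm/ is the first permitted one, so coda /h/ | onset /sm/.
Between /e/ (V2) and /y/ (V3): /rbb/ — longest licit onset from the right is /b/, leaving /rb/ as coda.
So the parse is nah.smerb.byr.
The second /b/ is in the onset of syllable 3 (/byr/).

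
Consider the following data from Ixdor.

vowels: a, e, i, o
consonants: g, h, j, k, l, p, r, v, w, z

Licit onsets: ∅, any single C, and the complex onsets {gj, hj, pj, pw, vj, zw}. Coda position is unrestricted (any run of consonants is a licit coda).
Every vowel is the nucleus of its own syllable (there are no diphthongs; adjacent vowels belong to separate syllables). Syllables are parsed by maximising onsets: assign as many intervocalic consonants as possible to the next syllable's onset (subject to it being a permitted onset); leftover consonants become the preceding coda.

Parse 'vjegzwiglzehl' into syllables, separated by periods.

Nuclei (vowels): e, i, e → 3 syllables.
σ1/σ2 boundary: /gzw/ splits as /g/ + /zw/ (/zw/ is the longest suffix that is a licit onset).
σ2/σ3 boundary: /glz/ splits as /gl/ + /z/ (/z/ is the longest suffix that is a licit onset).

vjeg.zwigl.zehl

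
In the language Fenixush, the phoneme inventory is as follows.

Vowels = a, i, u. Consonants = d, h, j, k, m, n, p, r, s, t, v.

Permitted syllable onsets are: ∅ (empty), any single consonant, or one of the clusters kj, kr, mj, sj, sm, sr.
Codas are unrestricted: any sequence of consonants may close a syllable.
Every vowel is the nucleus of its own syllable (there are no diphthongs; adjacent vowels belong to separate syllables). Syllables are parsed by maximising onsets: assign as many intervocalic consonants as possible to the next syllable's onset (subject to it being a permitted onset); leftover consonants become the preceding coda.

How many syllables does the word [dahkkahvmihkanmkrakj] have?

5

Vowels present: a, a, i, a, a; each is a nucleus, giving 5 syllables.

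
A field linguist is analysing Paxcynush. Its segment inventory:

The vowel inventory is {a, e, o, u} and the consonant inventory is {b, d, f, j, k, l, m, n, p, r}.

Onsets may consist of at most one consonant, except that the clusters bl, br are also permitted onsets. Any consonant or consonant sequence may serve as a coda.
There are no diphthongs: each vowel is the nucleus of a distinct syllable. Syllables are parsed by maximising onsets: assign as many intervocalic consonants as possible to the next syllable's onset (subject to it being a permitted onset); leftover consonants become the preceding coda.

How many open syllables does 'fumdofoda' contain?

3

The vowels are u, o, o, a — 4 nuclei, so 4 syllables.
σ1/σ2 boundary: cluster /md/ — the longest permitted-onset suffix is /d/; onset = /d/, preceding coda = /m/.
σ2/σ3 boundary: /f/ is a single consonant, so it becomes the next onset.
σ3/σ4 boundary: /d/ is a single consonant, so it becomes the next onset.
Syllabification: fum.do.fo.da.
Classifying each syllable: /fum/ (closed), /do/ (open), /fo/ (open), /da/ (open).
Open syllables: 3.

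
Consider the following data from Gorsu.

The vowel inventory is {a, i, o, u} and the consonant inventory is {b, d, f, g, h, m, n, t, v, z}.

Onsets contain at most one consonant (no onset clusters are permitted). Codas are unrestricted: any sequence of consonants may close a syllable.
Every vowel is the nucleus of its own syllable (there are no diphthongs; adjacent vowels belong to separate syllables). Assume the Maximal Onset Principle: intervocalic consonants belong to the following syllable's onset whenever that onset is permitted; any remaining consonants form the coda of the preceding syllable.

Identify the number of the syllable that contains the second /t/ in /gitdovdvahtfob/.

3

Vowels present: i, o, a, o; each is a nucleus, giving 4 syllables.
σ1/σ2 boundary: cluster /td/ — the longest permitted-onset suffix is /d/; onset = /d/, preceding coda = /t/.
σ2/σ3 boundary: /vdv/; trying suffixes from longest down, /v/ is the first permitted one, so coda /vd/ | onset /v/.
σ3/σ4 boundary: /htf/ — longest licit onset from the right is /f/, leaving /ht/ as coda.
So the parse is git.dovd.vaht.fob.
The second /t/ is in the coda of syllable 3 (/vaht/).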